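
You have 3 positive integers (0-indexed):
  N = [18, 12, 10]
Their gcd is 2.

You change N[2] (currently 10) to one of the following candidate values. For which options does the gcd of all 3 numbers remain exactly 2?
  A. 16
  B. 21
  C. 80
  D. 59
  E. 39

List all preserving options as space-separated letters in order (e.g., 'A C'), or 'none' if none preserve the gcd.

Old gcd = 2; gcd of others (without N[2]) = 6
New gcd for candidate v: gcd(6, v). Preserves old gcd iff gcd(6, v) = 2.
  Option A: v=16, gcd(6,16)=2 -> preserves
  Option B: v=21, gcd(6,21)=3 -> changes
  Option C: v=80, gcd(6,80)=2 -> preserves
  Option D: v=59, gcd(6,59)=1 -> changes
  Option E: v=39, gcd(6,39)=3 -> changes

Answer: A C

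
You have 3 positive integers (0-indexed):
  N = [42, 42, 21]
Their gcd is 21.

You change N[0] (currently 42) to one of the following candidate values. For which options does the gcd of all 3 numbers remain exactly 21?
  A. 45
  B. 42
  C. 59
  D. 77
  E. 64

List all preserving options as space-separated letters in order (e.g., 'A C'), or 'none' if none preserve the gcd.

Old gcd = 21; gcd of others (without N[0]) = 21
New gcd for candidate v: gcd(21, v). Preserves old gcd iff gcd(21, v) = 21.
  Option A: v=45, gcd(21,45)=3 -> changes
  Option B: v=42, gcd(21,42)=21 -> preserves
  Option C: v=59, gcd(21,59)=1 -> changes
  Option D: v=77, gcd(21,77)=7 -> changes
  Option E: v=64, gcd(21,64)=1 -> changes

Answer: B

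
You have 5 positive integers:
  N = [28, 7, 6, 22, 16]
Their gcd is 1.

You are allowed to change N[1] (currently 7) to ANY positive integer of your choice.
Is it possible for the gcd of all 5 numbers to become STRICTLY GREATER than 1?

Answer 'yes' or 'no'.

Answer: yes

Derivation:
Current gcd = 1
gcd of all OTHER numbers (without N[1]=7): gcd([28, 6, 22, 16]) = 2
The new gcd after any change is gcd(2, new_value).
This can be at most 2.
Since 2 > old gcd 1, the gcd CAN increase (e.g., set N[1] = 2).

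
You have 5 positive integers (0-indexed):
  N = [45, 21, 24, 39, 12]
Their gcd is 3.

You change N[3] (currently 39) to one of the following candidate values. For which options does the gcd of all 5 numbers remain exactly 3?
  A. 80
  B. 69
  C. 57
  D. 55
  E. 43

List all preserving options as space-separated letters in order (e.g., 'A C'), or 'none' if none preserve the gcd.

Answer: B C

Derivation:
Old gcd = 3; gcd of others (without N[3]) = 3
New gcd for candidate v: gcd(3, v). Preserves old gcd iff gcd(3, v) = 3.
  Option A: v=80, gcd(3,80)=1 -> changes
  Option B: v=69, gcd(3,69)=3 -> preserves
  Option C: v=57, gcd(3,57)=3 -> preserves
  Option D: v=55, gcd(3,55)=1 -> changes
  Option E: v=43, gcd(3,43)=1 -> changes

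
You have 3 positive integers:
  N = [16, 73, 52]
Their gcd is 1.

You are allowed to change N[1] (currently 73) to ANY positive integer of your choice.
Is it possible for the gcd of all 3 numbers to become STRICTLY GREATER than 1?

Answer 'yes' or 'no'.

Answer: yes

Derivation:
Current gcd = 1
gcd of all OTHER numbers (without N[1]=73): gcd([16, 52]) = 4
The new gcd after any change is gcd(4, new_value).
This can be at most 4.
Since 4 > old gcd 1, the gcd CAN increase (e.g., set N[1] = 4).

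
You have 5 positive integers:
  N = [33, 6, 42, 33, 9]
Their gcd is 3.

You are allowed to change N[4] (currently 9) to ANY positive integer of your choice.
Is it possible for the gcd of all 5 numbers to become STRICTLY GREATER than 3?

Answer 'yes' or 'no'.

Current gcd = 3
gcd of all OTHER numbers (without N[4]=9): gcd([33, 6, 42, 33]) = 3
The new gcd after any change is gcd(3, new_value).
This can be at most 3.
Since 3 = old gcd 3, the gcd can only stay the same or decrease.

Answer: no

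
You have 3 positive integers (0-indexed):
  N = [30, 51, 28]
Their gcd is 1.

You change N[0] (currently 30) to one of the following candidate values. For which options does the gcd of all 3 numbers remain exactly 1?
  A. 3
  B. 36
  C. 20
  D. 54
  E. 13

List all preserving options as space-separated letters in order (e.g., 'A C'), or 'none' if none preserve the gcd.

Old gcd = 1; gcd of others (without N[0]) = 1
New gcd for candidate v: gcd(1, v). Preserves old gcd iff gcd(1, v) = 1.
  Option A: v=3, gcd(1,3)=1 -> preserves
  Option B: v=36, gcd(1,36)=1 -> preserves
  Option C: v=20, gcd(1,20)=1 -> preserves
  Option D: v=54, gcd(1,54)=1 -> preserves
  Option E: v=13, gcd(1,13)=1 -> preserves

Answer: A B C D E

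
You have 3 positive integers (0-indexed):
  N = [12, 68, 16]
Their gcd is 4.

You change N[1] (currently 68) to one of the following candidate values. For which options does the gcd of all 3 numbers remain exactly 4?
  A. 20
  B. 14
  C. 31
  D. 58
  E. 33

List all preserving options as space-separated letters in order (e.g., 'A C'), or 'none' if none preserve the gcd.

Old gcd = 4; gcd of others (without N[1]) = 4
New gcd for candidate v: gcd(4, v). Preserves old gcd iff gcd(4, v) = 4.
  Option A: v=20, gcd(4,20)=4 -> preserves
  Option B: v=14, gcd(4,14)=2 -> changes
  Option C: v=31, gcd(4,31)=1 -> changes
  Option D: v=58, gcd(4,58)=2 -> changes
  Option E: v=33, gcd(4,33)=1 -> changes

Answer: A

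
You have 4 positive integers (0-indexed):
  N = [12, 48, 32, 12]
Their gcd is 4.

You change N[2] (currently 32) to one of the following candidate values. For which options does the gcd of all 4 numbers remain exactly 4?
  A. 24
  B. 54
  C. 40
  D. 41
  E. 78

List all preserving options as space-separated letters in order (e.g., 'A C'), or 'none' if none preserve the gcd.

Old gcd = 4; gcd of others (without N[2]) = 12
New gcd for candidate v: gcd(12, v). Preserves old gcd iff gcd(12, v) = 4.
  Option A: v=24, gcd(12,24)=12 -> changes
  Option B: v=54, gcd(12,54)=6 -> changes
  Option C: v=40, gcd(12,40)=4 -> preserves
  Option D: v=41, gcd(12,41)=1 -> changes
  Option E: v=78, gcd(12,78)=6 -> changes

Answer: C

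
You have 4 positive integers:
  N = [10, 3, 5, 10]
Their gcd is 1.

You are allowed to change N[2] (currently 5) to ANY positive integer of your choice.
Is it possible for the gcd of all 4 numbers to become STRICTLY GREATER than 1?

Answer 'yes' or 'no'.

Answer: no

Derivation:
Current gcd = 1
gcd of all OTHER numbers (without N[2]=5): gcd([10, 3, 10]) = 1
The new gcd after any change is gcd(1, new_value).
This can be at most 1.
Since 1 = old gcd 1, the gcd can only stay the same or decrease.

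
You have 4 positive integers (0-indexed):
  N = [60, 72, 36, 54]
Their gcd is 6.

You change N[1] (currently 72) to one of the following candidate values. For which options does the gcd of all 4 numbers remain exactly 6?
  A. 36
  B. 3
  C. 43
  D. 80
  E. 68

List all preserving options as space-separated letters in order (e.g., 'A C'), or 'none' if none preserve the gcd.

Answer: A

Derivation:
Old gcd = 6; gcd of others (without N[1]) = 6
New gcd for candidate v: gcd(6, v). Preserves old gcd iff gcd(6, v) = 6.
  Option A: v=36, gcd(6,36)=6 -> preserves
  Option B: v=3, gcd(6,3)=3 -> changes
  Option C: v=43, gcd(6,43)=1 -> changes
  Option D: v=80, gcd(6,80)=2 -> changes
  Option E: v=68, gcd(6,68)=2 -> changes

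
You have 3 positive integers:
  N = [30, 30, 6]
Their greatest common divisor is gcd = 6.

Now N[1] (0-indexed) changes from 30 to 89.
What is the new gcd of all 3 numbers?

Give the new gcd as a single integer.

Answer: 1

Derivation:
Numbers: [30, 30, 6], gcd = 6
Change: index 1, 30 -> 89
gcd of the OTHER numbers (without index 1): gcd([30, 6]) = 6
New gcd = gcd(g_others, new_val) = gcd(6, 89) = 1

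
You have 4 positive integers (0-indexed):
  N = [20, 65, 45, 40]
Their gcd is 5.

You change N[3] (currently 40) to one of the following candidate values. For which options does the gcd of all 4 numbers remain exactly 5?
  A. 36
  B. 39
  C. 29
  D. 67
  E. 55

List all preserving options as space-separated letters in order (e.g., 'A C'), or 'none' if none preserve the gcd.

Old gcd = 5; gcd of others (without N[3]) = 5
New gcd for candidate v: gcd(5, v). Preserves old gcd iff gcd(5, v) = 5.
  Option A: v=36, gcd(5,36)=1 -> changes
  Option B: v=39, gcd(5,39)=1 -> changes
  Option C: v=29, gcd(5,29)=1 -> changes
  Option D: v=67, gcd(5,67)=1 -> changes
  Option E: v=55, gcd(5,55)=5 -> preserves

Answer: E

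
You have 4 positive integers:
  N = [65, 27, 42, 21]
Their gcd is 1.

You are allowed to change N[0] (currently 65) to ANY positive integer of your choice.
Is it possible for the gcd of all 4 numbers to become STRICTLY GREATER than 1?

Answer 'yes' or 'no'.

Answer: yes

Derivation:
Current gcd = 1
gcd of all OTHER numbers (without N[0]=65): gcd([27, 42, 21]) = 3
The new gcd after any change is gcd(3, new_value).
This can be at most 3.
Since 3 > old gcd 1, the gcd CAN increase (e.g., set N[0] = 3).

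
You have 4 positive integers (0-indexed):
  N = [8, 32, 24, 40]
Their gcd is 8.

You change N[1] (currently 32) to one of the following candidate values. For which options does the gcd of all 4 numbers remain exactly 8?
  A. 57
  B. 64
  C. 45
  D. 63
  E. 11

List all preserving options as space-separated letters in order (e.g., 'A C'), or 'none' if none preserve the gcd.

Answer: B

Derivation:
Old gcd = 8; gcd of others (without N[1]) = 8
New gcd for candidate v: gcd(8, v). Preserves old gcd iff gcd(8, v) = 8.
  Option A: v=57, gcd(8,57)=1 -> changes
  Option B: v=64, gcd(8,64)=8 -> preserves
  Option C: v=45, gcd(8,45)=1 -> changes
  Option D: v=63, gcd(8,63)=1 -> changes
  Option E: v=11, gcd(8,11)=1 -> changes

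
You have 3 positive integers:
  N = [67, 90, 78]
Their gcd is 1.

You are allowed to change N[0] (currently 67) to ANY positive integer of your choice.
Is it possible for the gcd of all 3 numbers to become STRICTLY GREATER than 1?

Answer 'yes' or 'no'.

Answer: yes

Derivation:
Current gcd = 1
gcd of all OTHER numbers (without N[0]=67): gcd([90, 78]) = 6
The new gcd after any change is gcd(6, new_value).
This can be at most 6.
Since 6 > old gcd 1, the gcd CAN increase (e.g., set N[0] = 6).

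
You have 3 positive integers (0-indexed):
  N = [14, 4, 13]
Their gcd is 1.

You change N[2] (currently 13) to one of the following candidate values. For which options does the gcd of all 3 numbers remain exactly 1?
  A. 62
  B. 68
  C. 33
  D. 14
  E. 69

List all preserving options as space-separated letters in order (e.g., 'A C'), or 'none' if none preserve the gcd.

Old gcd = 1; gcd of others (without N[2]) = 2
New gcd for candidate v: gcd(2, v). Preserves old gcd iff gcd(2, v) = 1.
  Option A: v=62, gcd(2,62)=2 -> changes
  Option B: v=68, gcd(2,68)=2 -> changes
  Option C: v=33, gcd(2,33)=1 -> preserves
  Option D: v=14, gcd(2,14)=2 -> changes
  Option E: v=69, gcd(2,69)=1 -> preserves

Answer: C E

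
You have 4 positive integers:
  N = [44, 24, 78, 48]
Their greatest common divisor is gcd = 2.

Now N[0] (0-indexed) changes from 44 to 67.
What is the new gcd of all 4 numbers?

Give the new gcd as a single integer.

Numbers: [44, 24, 78, 48], gcd = 2
Change: index 0, 44 -> 67
gcd of the OTHER numbers (without index 0): gcd([24, 78, 48]) = 6
New gcd = gcd(g_others, new_val) = gcd(6, 67) = 1

Answer: 1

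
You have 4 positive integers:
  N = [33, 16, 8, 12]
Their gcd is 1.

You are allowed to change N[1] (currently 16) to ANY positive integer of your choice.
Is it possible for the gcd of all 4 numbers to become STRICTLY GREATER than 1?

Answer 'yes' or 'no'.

Answer: no

Derivation:
Current gcd = 1
gcd of all OTHER numbers (without N[1]=16): gcd([33, 8, 12]) = 1
The new gcd after any change is gcd(1, new_value).
This can be at most 1.
Since 1 = old gcd 1, the gcd can only stay the same or decrease.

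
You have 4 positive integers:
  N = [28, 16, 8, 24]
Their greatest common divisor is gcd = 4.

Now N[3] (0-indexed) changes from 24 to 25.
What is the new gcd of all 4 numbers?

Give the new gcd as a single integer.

Numbers: [28, 16, 8, 24], gcd = 4
Change: index 3, 24 -> 25
gcd of the OTHER numbers (without index 3): gcd([28, 16, 8]) = 4
New gcd = gcd(g_others, new_val) = gcd(4, 25) = 1

Answer: 1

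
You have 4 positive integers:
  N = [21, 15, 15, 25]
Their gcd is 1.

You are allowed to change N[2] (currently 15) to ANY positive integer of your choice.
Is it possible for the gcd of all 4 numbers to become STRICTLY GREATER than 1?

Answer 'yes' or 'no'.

Answer: no

Derivation:
Current gcd = 1
gcd of all OTHER numbers (without N[2]=15): gcd([21, 15, 25]) = 1
The new gcd after any change is gcd(1, new_value).
This can be at most 1.
Since 1 = old gcd 1, the gcd can only stay the same or decrease.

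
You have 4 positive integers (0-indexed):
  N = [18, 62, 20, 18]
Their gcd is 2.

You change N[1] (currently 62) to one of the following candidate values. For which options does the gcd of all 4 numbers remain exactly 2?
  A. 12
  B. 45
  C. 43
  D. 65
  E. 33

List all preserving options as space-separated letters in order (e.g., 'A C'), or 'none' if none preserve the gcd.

Old gcd = 2; gcd of others (without N[1]) = 2
New gcd for candidate v: gcd(2, v). Preserves old gcd iff gcd(2, v) = 2.
  Option A: v=12, gcd(2,12)=2 -> preserves
  Option B: v=45, gcd(2,45)=1 -> changes
  Option C: v=43, gcd(2,43)=1 -> changes
  Option D: v=65, gcd(2,65)=1 -> changes
  Option E: v=33, gcd(2,33)=1 -> changes

Answer: A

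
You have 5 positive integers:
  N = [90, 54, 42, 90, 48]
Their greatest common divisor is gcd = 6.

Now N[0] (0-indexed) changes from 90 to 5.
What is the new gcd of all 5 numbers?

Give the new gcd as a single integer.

Answer: 1

Derivation:
Numbers: [90, 54, 42, 90, 48], gcd = 6
Change: index 0, 90 -> 5
gcd of the OTHER numbers (without index 0): gcd([54, 42, 90, 48]) = 6
New gcd = gcd(g_others, new_val) = gcd(6, 5) = 1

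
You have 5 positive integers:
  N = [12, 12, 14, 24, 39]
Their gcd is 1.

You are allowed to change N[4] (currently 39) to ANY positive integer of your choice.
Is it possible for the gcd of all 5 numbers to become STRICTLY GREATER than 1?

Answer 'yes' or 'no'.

Answer: yes

Derivation:
Current gcd = 1
gcd of all OTHER numbers (without N[4]=39): gcd([12, 12, 14, 24]) = 2
The new gcd after any change is gcd(2, new_value).
This can be at most 2.
Since 2 > old gcd 1, the gcd CAN increase (e.g., set N[4] = 2).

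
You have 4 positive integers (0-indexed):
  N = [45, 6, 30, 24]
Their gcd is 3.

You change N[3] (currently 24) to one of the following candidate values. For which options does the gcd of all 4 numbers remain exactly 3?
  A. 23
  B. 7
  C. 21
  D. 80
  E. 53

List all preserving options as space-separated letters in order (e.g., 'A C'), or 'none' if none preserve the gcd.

Old gcd = 3; gcd of others (without N[3]) = 3
New gcd for candidate v: gcd(3, v). Preserves old gcd iff gcd(3, v) = 3.
  Option A: v=23, gcd(3,23)=1 -> changes
  Option B: v=7, gcd(3,7)=1 -> changes
  Option C: v=21, gcd(3,21)=3 -> preserves
  Option D: v=80, gcd(3,80)=1 -> changes
  Option E: v=53, gcd(3,53)=1 -> changes

Answer: C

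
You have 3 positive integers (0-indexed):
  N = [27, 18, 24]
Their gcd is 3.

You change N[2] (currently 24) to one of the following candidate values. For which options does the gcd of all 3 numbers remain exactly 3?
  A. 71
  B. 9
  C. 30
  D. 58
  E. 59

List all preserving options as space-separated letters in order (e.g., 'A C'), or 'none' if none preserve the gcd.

Answer: C

Derivation:
Old gcd = 3; gcd of others (without N[2]) = 9
New gcd for candidate v: gcd(9, v). Preserves old gcd iff gcd(9, v) = 3.
  Option A: v=71, gcd(9,71)=1 -> changes
  Option B: v=9, gcd(9,9)=9 -> changes
  Option C: v=30, gcd(9,30)=3 -> preserves
  Option D: v=58, gcd(9,58)=1 -> changes
  Option E: v=59, gcd(9,59)=1 -> changes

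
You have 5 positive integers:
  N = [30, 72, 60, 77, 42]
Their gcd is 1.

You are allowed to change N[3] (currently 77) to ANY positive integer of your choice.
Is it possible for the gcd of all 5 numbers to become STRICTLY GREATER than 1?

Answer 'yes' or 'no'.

Answer: yes

Derivation:
Current gcd = 1
gcd of all OTHER numbers (without N[3]=77): gcd([30, 72, 60, 42]) = 6
The new gcd after any change is gcd(6, new_value).
This can be at most 6.
Since 6 > old gcd 1, the gcd CAN increase (e.g., set N[3] = 6).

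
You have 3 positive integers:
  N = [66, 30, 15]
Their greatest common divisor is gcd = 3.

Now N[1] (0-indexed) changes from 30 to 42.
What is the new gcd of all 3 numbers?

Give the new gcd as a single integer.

Answer: 3

Derivation:
Numbers: [66, 30, 15], gcd = 3
Change: index 1, 30 -> 42
gcd of the OTHER numbers (without index 1): gcd([66, 15]) = 3
New gcd = gcd(g_others, new_val) = gcd(3, 42) = 3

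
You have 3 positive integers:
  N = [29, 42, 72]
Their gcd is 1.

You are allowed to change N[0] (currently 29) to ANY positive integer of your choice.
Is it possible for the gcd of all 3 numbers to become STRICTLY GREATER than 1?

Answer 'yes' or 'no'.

Current gcd = 1
gcd of all OTHER numbers (without N[0]=29): gcd([42, 72]) = 6
The new gcd after any change is gcd(6, new_value).
This can be at most 6.
Since 6 > old gcd 1, the gcd CAN increase (e.g., set N[0] = 6).

Answer: yes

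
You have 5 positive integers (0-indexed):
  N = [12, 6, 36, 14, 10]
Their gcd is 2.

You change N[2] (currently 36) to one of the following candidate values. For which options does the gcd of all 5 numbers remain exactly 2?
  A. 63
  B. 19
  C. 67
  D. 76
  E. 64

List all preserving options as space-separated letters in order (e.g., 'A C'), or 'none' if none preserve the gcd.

Old gcd = 2; gcd of others (without N[2]) = 2
New gcd for candidate v: gcd(2, v). Preserves old gcd iff gcd(2, v) = 2.
  Option A: v=63, gcd(2,63)=1 -> changes
  Option B: v=19, gcd(2,19)=1 -> changes
  Option C: v=67, gcd(2,67)=1 -> changes
  Option D: v=76, gcd(2,76)=2 -> preserves
  Option E: v=64, gcd(2,64)=2 -> preserves

Answer: D E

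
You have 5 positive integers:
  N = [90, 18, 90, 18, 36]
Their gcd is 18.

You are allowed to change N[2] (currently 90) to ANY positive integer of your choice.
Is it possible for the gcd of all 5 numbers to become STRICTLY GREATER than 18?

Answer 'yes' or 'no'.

Current gcd = 18
gcd of all OTHER numbers (without N[2]=90): gcd([90, 18, 18, 36]) = 18
The new gcd after any change is gcd(18, new_value).
This can be at most 18.
Since 18 = old gcd 18, the gcd can only stay the same or decrease.

Answer: no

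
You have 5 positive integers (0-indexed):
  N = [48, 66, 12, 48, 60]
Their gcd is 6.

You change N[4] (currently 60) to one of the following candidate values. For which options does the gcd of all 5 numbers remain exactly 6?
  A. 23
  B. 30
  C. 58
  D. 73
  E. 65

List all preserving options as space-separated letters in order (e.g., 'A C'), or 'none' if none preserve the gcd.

Answer: B

Derivation:
Old gcd = 6; gcd of others (without N[4]) = 6
New gcd for candidate v: gcd(6, v). Preserves old gcd iff gcd(6, v) = 6.
  Option A: v=23, gcd(6,23)=1 -> changes
  Option B: v=30, gcd(6,30)=6 -> preserves
  Option C: v=58, gcd(6,58)=2 -> changes
  Option D: v=73, gcd(6,73)=1 -> changes
  Option E: v=65, gcd(6,65)=1 -> changes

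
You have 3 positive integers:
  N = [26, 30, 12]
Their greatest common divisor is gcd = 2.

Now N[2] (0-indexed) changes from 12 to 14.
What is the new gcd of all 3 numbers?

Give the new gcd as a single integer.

Answer: 2

Derivation:
Numbers: [26, 30, 12], gcd = 2
Change: index 2, 12 -> 14
gcd of the OTHER numbers (without index 2): gcd([26, 30]) = 2
New gcd = gcd(g_others, new_val) = gcd(2, 14) = 2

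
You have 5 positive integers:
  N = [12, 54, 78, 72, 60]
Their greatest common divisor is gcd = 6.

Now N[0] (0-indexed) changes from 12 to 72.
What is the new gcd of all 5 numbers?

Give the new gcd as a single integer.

Answer: 6

Derivation:
Numbers: [12, 54, 78, 72, 60], gcd = 6
Change: index 0, 12 -> 72
gcd of the OTHER numbers (without index 0): gcd([54, 78, 72, 60]) = 6
New gcd = gcd(g_others, new_val) = gcd(6, 72) = 6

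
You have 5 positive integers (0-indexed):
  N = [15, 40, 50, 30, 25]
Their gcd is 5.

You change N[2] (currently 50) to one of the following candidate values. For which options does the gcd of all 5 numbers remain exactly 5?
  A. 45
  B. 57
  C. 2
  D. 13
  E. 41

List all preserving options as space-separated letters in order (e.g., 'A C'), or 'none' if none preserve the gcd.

Answer: A

Derivation:
Old gcd = 5; gcd of others (without N[2]) = 5
New gcd for candidate v: gcd(5, v). Preserves old gcd iff gcd(5, v) = 5.
  Option A: v=45, gcd(5,45)=5 -> preserves
  Option B: v=57, gcd(5,57)=1 -> changes
  Option C: v=2, gcd(5,2)=1 -> changes
  Option D: v=13, gcd(5,13)=1 -> changes
  Option E: v=41, gcd(5,41)=1 -> changes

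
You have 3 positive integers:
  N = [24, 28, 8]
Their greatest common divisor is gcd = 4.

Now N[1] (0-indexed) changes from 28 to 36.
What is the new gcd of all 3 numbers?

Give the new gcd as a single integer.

Answer: 4

Derivation:
Numbers: [24, 28, 8], gcd = 4
Change: index 1, 28 -> 36
gcd of the OTHER numbers (without index 1): gcd([24, 8]) = 8
New gcd = gcd(g_others, new_val) = gcd(8, 36) = 4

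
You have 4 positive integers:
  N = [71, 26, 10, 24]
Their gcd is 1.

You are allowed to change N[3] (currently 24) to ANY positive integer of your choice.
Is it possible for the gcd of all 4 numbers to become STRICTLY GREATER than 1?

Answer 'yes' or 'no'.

Current gcd = 1
gcd of all OTHER numbers (without N[3]=24): gcd([71, 26, 10]) = 1
The new gcd after any change is gcd(1, new_value).
This can be at most 1.
Since 1 = old gcd 1, the gcd can only stay the same or decrease.

Answer: no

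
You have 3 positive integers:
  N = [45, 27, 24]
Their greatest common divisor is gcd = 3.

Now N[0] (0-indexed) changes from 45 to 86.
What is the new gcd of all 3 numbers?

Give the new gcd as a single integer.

Answer: 1

Derivation:
Numbers: [45, 27, 24], gcd = 3
Change: index 0, 45 -> 86
gcd of the OTHER numbers (without index 0): gcd([27, 24]) = 3
New gcd = gcd(g_others, new_val) = gcd(3, 86) = 1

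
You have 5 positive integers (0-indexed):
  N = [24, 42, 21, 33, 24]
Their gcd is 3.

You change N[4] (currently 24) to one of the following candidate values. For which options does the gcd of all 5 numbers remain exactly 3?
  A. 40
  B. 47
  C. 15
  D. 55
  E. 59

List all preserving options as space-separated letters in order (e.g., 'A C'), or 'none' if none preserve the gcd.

Answer: C

Derivation:
Old gcd = 3; gcd of others (without N[4]) = 3
New gcd for candidate v: gcd(3, v). Preserves old gcd iff gcd(3, v) = 3.
  Option A: v=40, gcd(3,40)=1 -> changes
  Option B: v=47, gcd(3,47)=1 -> changes
  Option C: v=15, gcd(3,15)=3 -> preserves
  Option D: v=55, gcd(3,55)=1 -> changes
  Option E: v=59, gcd(3,59)=1 -> changes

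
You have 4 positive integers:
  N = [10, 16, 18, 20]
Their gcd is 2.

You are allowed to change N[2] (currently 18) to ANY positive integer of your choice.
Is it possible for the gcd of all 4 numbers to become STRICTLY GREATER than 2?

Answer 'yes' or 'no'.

Answer: no

Derivation:
Current gcd = 2
gcd of all OTHER numbers (without N[2]=18): gcd([10, 16, 20]) = 2
The new gcd after any change is gcd(2, new_value).
This can be at most 2.
Since 2 = old gcd 2, the gcd can only stay the same or decrease.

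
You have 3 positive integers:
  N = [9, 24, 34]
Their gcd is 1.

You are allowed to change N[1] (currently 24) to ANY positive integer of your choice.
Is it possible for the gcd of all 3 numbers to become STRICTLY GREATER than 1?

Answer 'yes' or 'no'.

Answer: no

Derivation:
Current gcd = 1
gcd of all OTHER numbers (without N[1]=24): gcd([9, 34]) = 1
The new gcd after any change is gcd(1, new_value).
This can be at most 1.
Since 1 = old gcd 1, the gcd can only stay the same or decrease.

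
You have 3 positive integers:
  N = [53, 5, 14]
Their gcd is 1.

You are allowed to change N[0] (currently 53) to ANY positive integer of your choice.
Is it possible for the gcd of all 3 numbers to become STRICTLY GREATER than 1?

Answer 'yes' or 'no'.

Current gcd = 1
gcd of all OTHER numbers (without N[0]=53): gcd([5, 14]) = 1
The new gcd after any change is gcd(1, new_value).
This can be at most 1.
Since 1 = old gcd 1, the gcd can only stay the same or decrease.

Answer: no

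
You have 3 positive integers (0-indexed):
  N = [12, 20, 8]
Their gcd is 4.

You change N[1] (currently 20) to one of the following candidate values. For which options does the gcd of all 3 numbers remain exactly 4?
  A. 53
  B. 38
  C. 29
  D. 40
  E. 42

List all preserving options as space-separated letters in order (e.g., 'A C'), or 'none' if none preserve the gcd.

Answer: D

Derivation:
Old gcd = 4; gcd of others (without N[1]) = 4
New gcd for candidate v: gcd(4, v). Preserves old gcd iff gcd(4, v) = 4.
  Option A: v=53, gcd(4,53)=1 -> changes
  Option B: v=38, gcd(4,38)=2 -> changes
  Option C: v=29, gcd(4,29)=1 -> changes
  Option D: v=40, gcd(4,40)=4 -> preserves
  Option E: v=42, gcd(4,42)=2 -> changes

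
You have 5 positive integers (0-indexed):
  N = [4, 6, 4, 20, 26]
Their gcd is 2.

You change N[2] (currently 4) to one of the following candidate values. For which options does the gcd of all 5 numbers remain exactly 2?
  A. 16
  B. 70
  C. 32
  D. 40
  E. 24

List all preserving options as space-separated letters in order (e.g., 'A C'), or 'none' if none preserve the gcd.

Answer: A B C D E

Derivation:
Old gcd = 2; gcd of others (without N[2]) = 2
New gcd for candidate v: gcd(2, v). Preserves old gcd iff gcd(2, v) = 2.
  Option A: v=16, gcd(2,16)=2 -> preserves
  Option B: v=70, gcd(2,70)=2 -> preserves
  Option C: v=32, gcd(2,32)=2 -> preserves
  Option D: v=40, gcd(2,40)=2 -> preserves
  Option E: v=24, gcd(2,24)=2 -> preserves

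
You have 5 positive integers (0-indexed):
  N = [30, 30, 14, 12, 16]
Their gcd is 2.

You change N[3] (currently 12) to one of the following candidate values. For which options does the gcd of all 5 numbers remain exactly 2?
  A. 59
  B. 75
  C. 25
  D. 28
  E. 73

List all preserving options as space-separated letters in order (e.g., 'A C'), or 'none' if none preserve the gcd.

Old gcd = 2; gcd of others (without N[3]) = 2
New gcd for candidate v: gcd(2, v). Preserves old gcd iff gcd(2, v) = 2.
  Option A: v=59, gcd(2,59)=1 -> changes
  Option B: v=75, gcd(2,75)=1 -> changes
  Option C: v=25, gcd(2,25)=1 -> changes
  Option D: v=28, gcd(2,28)=2 -> preserves
  Option E: v=73, gcd(2,73)=1 -> changes

Answer: D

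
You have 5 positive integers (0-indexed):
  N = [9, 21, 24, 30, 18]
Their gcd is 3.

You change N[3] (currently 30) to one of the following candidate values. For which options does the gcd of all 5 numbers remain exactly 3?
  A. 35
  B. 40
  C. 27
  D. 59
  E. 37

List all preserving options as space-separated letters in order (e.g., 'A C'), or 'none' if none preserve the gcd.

Answer: C

Derivation:
Old gcd = 3; gcd of others (without N[3]) = 3
New gcd for candidate v: gcd(3, v). Preserves old gcd iff gcd(3, v) = 3.
  Option A: v=35, gcd(3,35)=1 -> changes
  Option B: v=40, gcd(3,40)=1 -> changes
  Option C: v=27, gcd(3,27)=3 -> preserves
  Option D: v=59, gcd(3,59)=1 -> changes
  Option E: v=37, gcd(3,37)=1 -> changes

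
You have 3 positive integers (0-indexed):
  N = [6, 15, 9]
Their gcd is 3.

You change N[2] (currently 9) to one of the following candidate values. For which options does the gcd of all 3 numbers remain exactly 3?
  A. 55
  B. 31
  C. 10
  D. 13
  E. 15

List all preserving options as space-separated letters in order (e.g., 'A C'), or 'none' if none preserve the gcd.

Old gcd = 3; gcd of others (without N[2]) = 3
New gcd for candidate v: gcd(3, v). Preserves old gcd iff gcd(3, v) = 3.
  Option A: v=55, gcd(3,55)=1 -> changes
  Option B: v=31, gcd(3,31)=1 -> changes
  Option C: v=10, gcd(3,10)=1 -> changes
  Option D: v=13, gcd(3,13)=1 -> changes
  Option E: v=15, gcd(3,15)=3 -> preserves

Answer: E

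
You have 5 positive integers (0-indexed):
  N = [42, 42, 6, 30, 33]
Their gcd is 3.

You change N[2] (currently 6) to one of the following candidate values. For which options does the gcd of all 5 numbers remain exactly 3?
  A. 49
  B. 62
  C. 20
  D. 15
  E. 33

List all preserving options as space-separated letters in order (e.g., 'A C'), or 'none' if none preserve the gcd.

Answer: D E

Derivation:
Old gcd = 3; gcd of others (without N[2]) = 3
New gcd for candidate v: gcd(3, v). Preserves old gcd iff gcd(3, v) = 3.
  Option A: v=49, gcd(3,49)=1 -> changes
  Option B: v=62, gcd(3,62)=1 -> changes
  Option C: v=20, gcd(3,20)=1 -> changes
  Option D: v=15, gcd(3,15)=3 -> preserves
  Option E: v=33, gcd(3,33)=3 -> preserves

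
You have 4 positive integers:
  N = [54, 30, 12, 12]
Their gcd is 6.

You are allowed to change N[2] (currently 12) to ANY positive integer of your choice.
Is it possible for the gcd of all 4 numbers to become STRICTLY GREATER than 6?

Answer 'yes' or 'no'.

Current gcd = 6
gcd of all OTHER numbers (without N[2]=12): gcd([54, 30, 12]) = 6
The new gcd after any change is gcd(6, new_value).
This can be at most 6.
Since 6 = old gcd 6, the gcd can only stay the same or decrease.

Answer: no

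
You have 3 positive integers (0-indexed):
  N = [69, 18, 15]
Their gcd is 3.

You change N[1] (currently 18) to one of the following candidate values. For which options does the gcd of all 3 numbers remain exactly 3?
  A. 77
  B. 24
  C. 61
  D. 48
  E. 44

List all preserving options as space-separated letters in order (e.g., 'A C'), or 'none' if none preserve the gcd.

Old gcd = 3; gcd of others (without N[1]) = 3
New gcd for candidate v: gcd(3, v). Preserves old gcd iff gcd(3, v) = 3.
  Option A: v=77, gcd(3,77)=1 -> changes
  Option B: v=24, gcd(3,24)=3 -> preserves
  Option C: v=61, gcd(3,61)=1 -> changes
  Option D: v=48, gcd(3,48)=3 -> preserves
  Option E: v=44, gcd(3,44)=1 -> changes

Answer: B D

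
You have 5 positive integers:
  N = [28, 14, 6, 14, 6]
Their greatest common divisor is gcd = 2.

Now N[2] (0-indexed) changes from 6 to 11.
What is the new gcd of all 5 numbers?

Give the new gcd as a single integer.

Numbers: [28, 14, 6, 14, 6], gcd = 2
Change: index 2, 6 -> 11
gcd of the OTHER numbers (without index 2): gcd([28, 14, 14, 6]) = 2
New gcd = gcd(g_others, new_val) = gcd(2, 11) = 1

Answer: 1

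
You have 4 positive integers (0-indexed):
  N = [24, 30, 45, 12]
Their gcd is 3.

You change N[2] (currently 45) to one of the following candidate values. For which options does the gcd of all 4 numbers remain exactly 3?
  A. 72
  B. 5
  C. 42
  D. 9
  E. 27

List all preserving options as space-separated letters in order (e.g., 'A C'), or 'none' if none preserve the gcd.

Old gcd = 3; gcd of others (without N[2]) = 6
New gcd for candidate v: gcd(6, v). Preserves old gcd iff gcd(6, v) = 3.
  Option A: v=72, gcd(6,72)=6 -> changes
  Option B: v=5, gcd(6,5)=1 -> changes
  Option C: v=42, gcd(6,42)=6 -> changes
  Option D: v=9, gcd(6,9)=3 -> preserves
  Option E: v=27, gcd(6,27)=3 -> preserves

Answer: D E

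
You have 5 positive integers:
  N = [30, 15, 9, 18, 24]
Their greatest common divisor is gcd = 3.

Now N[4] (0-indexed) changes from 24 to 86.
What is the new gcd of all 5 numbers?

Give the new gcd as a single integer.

Answer: 1

Derivation:
Numbers: [30, 15, 9, 18, 24], gcd = 3
Change: index 4, 24 -> 86
gcd of the OTHER numbers (without index 4): gcd([30, 15, 9, 18]) = 3
New gcd = gcd(g_others, new_val) = gcd(3, 86) = 1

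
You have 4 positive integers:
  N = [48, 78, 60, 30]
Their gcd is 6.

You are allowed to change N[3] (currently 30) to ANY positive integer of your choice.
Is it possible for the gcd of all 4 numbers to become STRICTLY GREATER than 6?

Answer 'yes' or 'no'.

Current gcd = 6
gcd of all OTHER numbers (without N[3]=30): gcd([48, 78, 60]) = 6
The new gcd after any change is gcd(6, new_value).
This can be at most 6.
Since 6 = old gcd 6, the gcd can only stay the same or decrease.

Answer: no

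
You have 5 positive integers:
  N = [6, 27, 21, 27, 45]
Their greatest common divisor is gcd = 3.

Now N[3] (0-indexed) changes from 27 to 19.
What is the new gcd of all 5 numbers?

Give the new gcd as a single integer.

Numbers: [6, 27, 21, 27, 45], gcd = 3
Change: index 3, 27 -> 19
gcd of the OTHER numbers (without index 3): gcd([6, 27, 21, 45]) = 3
New gcd = gcd(g_others, new_val) = gcd(3, 19) = 1

Answer: 1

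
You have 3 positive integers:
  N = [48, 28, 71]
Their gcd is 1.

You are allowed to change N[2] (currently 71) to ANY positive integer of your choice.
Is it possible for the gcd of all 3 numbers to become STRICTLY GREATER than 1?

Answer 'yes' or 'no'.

Current gcd = 1
gcd of all OTHER numbers (without N[2]=71): gcd([48, 28]) = 4
The new gcd after any change is gcd(4, new_value).
This can be at most 4.
Since 4 > old gcd 1, the gcd CAN increase (e.g., set N[2] = 4).

Answer: yes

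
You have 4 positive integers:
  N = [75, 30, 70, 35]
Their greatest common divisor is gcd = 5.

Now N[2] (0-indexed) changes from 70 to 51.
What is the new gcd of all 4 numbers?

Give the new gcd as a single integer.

Numbers: [75, 30, 70, 35], gcd = 5
Change: index 2, 70 -> 51
gcd of the OTHER numbers (without index 2): gcd([75, 30, 35]) = 5
New gcd = gcd(g_others, new_val) = gcd(5, 51) = 1

Answer: 1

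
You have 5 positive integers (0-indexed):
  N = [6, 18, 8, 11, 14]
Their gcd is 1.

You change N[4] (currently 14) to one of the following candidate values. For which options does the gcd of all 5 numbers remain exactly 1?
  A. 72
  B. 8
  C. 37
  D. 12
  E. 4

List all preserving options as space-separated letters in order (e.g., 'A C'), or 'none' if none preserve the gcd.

Old gcd = 1; gcd of others (without N[4]) = 1
New gcd for candidate v: gcd(1, v). Preserves old gcd iff gcd(1, v) = 1.
  Option A: v=72, gcd(1,72)=1 -> preserves
  Option B: v=8, gcd(1,8)=1 -> preserves
  Option C: v=37, gcd(1,37)=1 -> preserves
  Option D: v=12, gcd(1,12)=1 -> preserves
  Option E: v=4, gcd(1,4)=1 -> preserves

Answer: A B C D E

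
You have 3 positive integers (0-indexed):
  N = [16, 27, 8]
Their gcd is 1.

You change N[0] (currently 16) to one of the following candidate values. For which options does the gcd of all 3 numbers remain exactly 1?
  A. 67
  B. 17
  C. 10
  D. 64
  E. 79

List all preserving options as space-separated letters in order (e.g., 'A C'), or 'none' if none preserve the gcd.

Old gcd = 1; gcd of others (without N[0]) = 1
New gcd for candidate v: gcd(1, v). Preserves old gcd iff gcd(1, v) = 1.
  Option A: v=67, gcd(1,67)=1 -> preserves
  Option B: v=17, gcd(1,17)=1 -> preserves
  Option C: v=10, gcd(1,10)=1 -> preserves
  Option D: v=64, gcd(1,64)=1 -> preserves
  Option E: v=79, gcd(1,79)=1 -> preserves

Answer: A B C D E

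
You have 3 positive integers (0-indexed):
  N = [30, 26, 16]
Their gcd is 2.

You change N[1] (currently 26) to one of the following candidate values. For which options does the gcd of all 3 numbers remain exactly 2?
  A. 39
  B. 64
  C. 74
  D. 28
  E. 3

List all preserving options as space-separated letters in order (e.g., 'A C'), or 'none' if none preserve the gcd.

Old gcd = 2; gcd of others (without N[1]) = 2
New gcd for candidate v: gcd(2, v). Preserves old gcd iff gcd(2, v) = 2.
  Option A: v=39, gcd(2,39)=1 -> changes
  Option B: v=64, gcd(2,64)=2 -> preserves
  Option C: v=74, gcd(2,74)=2 -> preserves
  Option D: v=28, gcd(2,28)=2 -> preserves
  Option E: v=3, gcd(2,3)=1 -> changes

Answer: B C D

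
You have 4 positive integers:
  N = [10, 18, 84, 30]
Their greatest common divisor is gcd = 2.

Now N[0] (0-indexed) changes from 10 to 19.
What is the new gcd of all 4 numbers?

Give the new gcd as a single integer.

Numbers: [10, 18, 84, 30], gcd = 2
Change: index 0, 10 -> 19
gcd of the OTHER numbers (without index 0): gcd([18, 84, 30]) = 6
New gcd = gcd(g_others, new_val) = gcd(6, 19) = 1

Answer: 1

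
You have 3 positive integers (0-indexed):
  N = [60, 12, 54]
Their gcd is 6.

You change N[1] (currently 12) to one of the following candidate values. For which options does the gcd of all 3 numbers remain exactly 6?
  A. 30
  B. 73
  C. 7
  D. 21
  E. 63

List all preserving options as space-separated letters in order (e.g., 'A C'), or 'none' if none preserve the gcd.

Answer: A

Derivation:
Old gcd = 6; gcd of others (without N[1]) = 6
New gcd for candidate v: gcd(6, v). Preserves old gcd iff gcd(6, v) = 6.
  Option A: v=30, gcd(6,30)=6 -> preserves
  Option B: v=73, gcd(6,73)=1 -> changes
  Option C: v=7, gcd(6,7)=1 -> changes
  Option D: v=21, gcd(6,21)=3 -> changes
  Option E: v=63, gcd(6,63)=3 -> changes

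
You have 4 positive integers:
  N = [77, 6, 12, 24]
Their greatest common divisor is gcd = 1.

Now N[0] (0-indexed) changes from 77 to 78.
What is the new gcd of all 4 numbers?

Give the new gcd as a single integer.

Numbers: [77, 6, 12, 24], gcd = 1
Change: index 0, 77 -> 78
gcd of the OTHER numbers (without index 0): gcd([6, 12, 24]) = 6
New gcd = gcd(g_others, new_val) = gcd(6, 78) = 6

Answer: 6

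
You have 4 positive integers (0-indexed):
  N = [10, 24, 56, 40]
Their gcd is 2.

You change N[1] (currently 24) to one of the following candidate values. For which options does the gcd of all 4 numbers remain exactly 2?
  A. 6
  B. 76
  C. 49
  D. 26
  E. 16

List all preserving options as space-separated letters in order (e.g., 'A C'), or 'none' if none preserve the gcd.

Answer: A B D E

Derivation:
Old gcd = 2; gcd of others (without N[1]) = 2
New gcd for candidate v: gcd(2, v). Preserves old gcd iff gcd(2, v) = 2.
  Option A: v=6, gcd(2,6)=2 -> preserves
  Option B: v=76, gcd(2,76)=2 -> preserves
  Option C: v=49, gcd(2,49)=1 -> changes
  Option D: v=26, gcd(2,26)=2 -> preserves
  Option E: v=16, gcd(2,16)=2 -> preserves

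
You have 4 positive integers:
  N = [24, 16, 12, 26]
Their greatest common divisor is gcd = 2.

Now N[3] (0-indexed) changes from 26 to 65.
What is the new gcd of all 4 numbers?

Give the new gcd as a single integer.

Numbers: [24, 16, 12, 26], gcd = 2
Change: index 3, 26 -> 65
gcd of the OTHER numbers (without index 3): gcd([24, 16, 12]) = 4
New gcd = gcd(g_others, new_val) = gcd(4, 65) = 1

Answer: 1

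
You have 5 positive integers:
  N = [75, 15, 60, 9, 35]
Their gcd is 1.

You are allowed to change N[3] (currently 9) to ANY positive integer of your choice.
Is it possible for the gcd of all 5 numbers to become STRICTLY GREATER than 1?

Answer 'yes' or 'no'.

Current gcd = 1
gcd of all OTHER numbers (without N[3]=9): gcd([75, 15, 60, 35]) = 5
The new gcd after any change is gcd(5, new_value).
This can be at most 5.
Since 5 > old gcd 1, the gcd CAN increase (e.g., set N[3] = 5).

Answer: yes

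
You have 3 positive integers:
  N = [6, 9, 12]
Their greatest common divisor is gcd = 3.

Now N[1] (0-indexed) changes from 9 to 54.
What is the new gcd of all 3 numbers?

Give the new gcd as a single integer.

Answer: 6

Derivation:
Numbers: [6, 9, 12], gcd = 3
Change: index 1, 9 -> 54
gcd of the OTHER numbers (without index 1): gcd([6, 12]) = 6
New gcd = gcd(g_others, new_val) = gcd(6, 54) = 6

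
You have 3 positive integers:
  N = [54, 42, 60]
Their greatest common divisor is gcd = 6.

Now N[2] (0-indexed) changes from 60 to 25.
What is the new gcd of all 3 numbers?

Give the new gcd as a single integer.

Answer: 1

Derivation:
Numbers: [54, 42, 60], gcd = 6
Change: index 2, 60 -> 25
gcd of the OTHER numbers (without index 2): gcd([54, 42]) = 6
New gcd = gcd(g_others, new_val) = gcd(6, 25) = 1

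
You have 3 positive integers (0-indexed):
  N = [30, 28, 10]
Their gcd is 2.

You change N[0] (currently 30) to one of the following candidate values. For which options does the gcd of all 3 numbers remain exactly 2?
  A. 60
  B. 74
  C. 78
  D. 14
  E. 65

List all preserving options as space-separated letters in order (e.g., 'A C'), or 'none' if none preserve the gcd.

Answer: A B C D

Derivation:
Old gcd = 2; gcd of others (without N[0]) = 2
New gcd for candidate v: gcd(2, v). Preserves old gcd iff gcd(2, v) = 2.
  Option A: v=60, gcd(2,60)=2 -> preserves
  Option B: v=74, gcd(2,74)=2 -> preserves
  Option C: v=78, gcd(2,78)=2 -> preserves
  Option D: v=14, gcd(2,14)=2 -> preserves
  Option E: v=65, gcd(2,65)=1 -> changes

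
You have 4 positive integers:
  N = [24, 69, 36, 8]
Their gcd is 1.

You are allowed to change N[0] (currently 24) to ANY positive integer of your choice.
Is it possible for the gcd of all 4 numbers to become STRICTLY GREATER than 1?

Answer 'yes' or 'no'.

Current gcd = 1
gcd of all OTHER numbers (without N[0]=24): gcd([69, 36, 8]) = 1
The new gcd after any change is gcd(1, new_value).
This can be at most 1.
Since 1 = old gcd 1, the gcd can only stay the same or decrease.

Answer: no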